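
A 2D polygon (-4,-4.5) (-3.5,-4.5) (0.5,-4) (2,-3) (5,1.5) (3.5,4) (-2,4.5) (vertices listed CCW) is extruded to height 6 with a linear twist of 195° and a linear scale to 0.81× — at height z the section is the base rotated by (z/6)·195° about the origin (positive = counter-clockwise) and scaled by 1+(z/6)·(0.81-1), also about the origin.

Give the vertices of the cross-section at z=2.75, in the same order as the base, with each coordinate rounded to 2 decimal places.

Cross-section at z=2.75: (4.07,-3.70) (4.07,-3.24) (3.66,0.42) (2.76,1.80) (-1.32,4.58) (-3.62,3.23) (-4.13,-1.78)

t = z/height = 2.75/6 = 0.458333
s = 1 + (scale-1)·z/height = 1 + (0.81-1)·2.75/6 = 0.912917
θ = twist·z/height = 195°·2.75/6 = 89.3750° = 1.559888 rad
cos θ = 0.010908, sin θ = 0.999941 (intermediates below are computed at full precision and shown rounded to 5 d.p.)
v1: (-4,-4.5) → rotate → (4.45610,-4.04885) → ×s → (4.06805,-3.69626) → (4.07,-3.70)
v2: (-3.5,-4.5) → rotate → (4.46155,-3.54888) → ×s → (4.07303,-3.23983) → (4.07,-3.24)
v3: (0.5,-4) → rotate → (4.00522,0.45634) → ×s → (3.65643,0.41660) → (3.66,0.42)
v4: (2,-3) → rotate → (3.02164,1.96716) → ×s → (2.75850,1.79585) → (2.76,1.80)
v5: (5,1.5) → rotate → (-1.44537,5.01606) → ×s → (-1.31950,4.57925) → (-1.32,4.58)
v6: (3.5,4) → rotate → (-3.96158,3.54342) → ×s → (-3.61660,3.23485) → (-3.62,3.23)
v7: (-2,4.5) → rotate → (-4.52155,-1.95079) → ×s → (-4.12780,-1.78091) → (-4.13,-1.78)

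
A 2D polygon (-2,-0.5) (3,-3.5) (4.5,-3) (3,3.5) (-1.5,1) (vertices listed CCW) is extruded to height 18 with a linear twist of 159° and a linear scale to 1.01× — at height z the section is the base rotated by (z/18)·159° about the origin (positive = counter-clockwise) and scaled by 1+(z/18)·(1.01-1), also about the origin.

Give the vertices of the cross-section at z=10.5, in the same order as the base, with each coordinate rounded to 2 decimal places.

Cross-section at z=10.5: (0.60,-1.99) (3.37,3.18) (2.80,4.67) (-3.66,2.85) (-0.93,-1.56)

t = z/height = 10.5/18 = 0.583333
s = 1 + (scale-1)·z/height = 1 + (1.01-1)·10.5/18 = 1.005833
θ = twist·z/height = 159°·10.5/18 = 92.7500° = 1.618793 rad
cos θ = -0.047978, sin θ = 0.998848 (intermediates below are computed at full precision and shown rounded to 5 d.p.)
v1: (-2,-0.5) → rotate → (0.59538,-1.97371) → ×s → (0.59885,-1.98522) → (0.60,-1.99)
v2: (3,-3.5) → rotate → (3.35203,3.16447) → ×s → (3.37159,3.18293) → (3.37,3.18)
v3: (4.5,-3) → rotate → (2.78064,4.63875) → ×s → (2.79686,4.66581) → (2.80,4.67)
v4: (3,3.5) → rotate → (-3.63990,2.82862) → ×s → (-3.66114,2.84512) → (-3.66,2.85)
v5: (-1.5,1) → rotate → (-0.92688,-1.54625) → ×s → (-0.93229,-1.55527) → (-0.93,-1.56)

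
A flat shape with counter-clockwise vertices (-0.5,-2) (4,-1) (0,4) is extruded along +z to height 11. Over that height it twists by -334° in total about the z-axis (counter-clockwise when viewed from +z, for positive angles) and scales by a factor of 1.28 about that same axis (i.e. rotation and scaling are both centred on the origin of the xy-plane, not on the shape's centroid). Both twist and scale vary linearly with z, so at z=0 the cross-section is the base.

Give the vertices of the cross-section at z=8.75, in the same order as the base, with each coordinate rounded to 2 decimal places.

t = z/height = 8.75/11 = 0.795455
s = 1 + (scale-1)·z/height = 1 + (1.28-1)·8.75/11 = 1.222727
θ = twist·z/height = -334°·8.75/11 = -265.6818° = -4.637022 rad
cos θ = -0.075295, sin θ = 0.997161 (intermediates below are computed at full precision and shown rounded to 5 d.p.)
v1: (-0.5,-2) → rotate → (2.03197,-0.34799) → ×s → (2.48455,-0.42550) → (2.48,-0.43)
v2: (4,-1) → rotate → (0.69598,4.06394) → ×s → (0.85099,4.96909) → (0.85,4.97)
v3: (0,4) → rotate → (-3.98865,-0.30118) → ×s → (-4.87703,-0.36826) → (-4.88,-0.37)

Cross-section at z=8.75: (2.48,-0.43) (0.85,4.97) (-4.88,-0.37)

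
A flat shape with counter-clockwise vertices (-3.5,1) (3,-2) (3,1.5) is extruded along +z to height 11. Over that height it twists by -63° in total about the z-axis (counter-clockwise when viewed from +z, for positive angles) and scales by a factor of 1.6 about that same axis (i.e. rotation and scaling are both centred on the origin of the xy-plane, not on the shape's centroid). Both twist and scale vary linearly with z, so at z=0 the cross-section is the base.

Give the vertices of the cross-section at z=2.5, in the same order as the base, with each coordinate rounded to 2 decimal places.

Cross-section at z=2.5: (-3.57,2.08) (2.74,-3.05) (3.72,0.81)

t = z/height = 2.5/11 = 0.227273
s = 1 + (scale-1)·z/height = 1 + (1.6-1)·2.5/11 = 1.136364
θ = twist·z/height = -63°·2.5/11 = -14.3182° = -0.249899 rad
cos θ = 0.968937, sin θ = -0.247307 (intermediates below are computed at full precision and shown rounded to 5 d.p.)
v1: (-3.5,1) → rotate → (-3.14397,1.83451) → ×s → (-3.57270,2.08467) → (-3.57,2.08)
v2: (3,-2) → rotate → (2.41220,-2.67979) → ×s → (2.74114,-3.04522) → (2.74,-3.05)
v3: (3,1.5) → rotate → (3.27777,0.71149) → ×s → (3.72474,0.80851) → (3.72,0.81)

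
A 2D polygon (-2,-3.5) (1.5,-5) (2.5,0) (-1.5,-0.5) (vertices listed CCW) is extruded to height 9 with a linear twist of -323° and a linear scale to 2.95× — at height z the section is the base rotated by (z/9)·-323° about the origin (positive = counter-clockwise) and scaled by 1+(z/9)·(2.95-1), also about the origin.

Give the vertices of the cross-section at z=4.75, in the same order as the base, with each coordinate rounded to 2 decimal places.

t = z/height = 4.75/9 = 0.527778
s = 1 + (scale-1)·z/height = 1 + (2.95-1)·4.75/9 = 2.029167
θ = twist·z/height = -323°·4.75/9 = -170.4722° = -2.975302 rad
cos θ = -0.986205, sin θ = -0.165526 (intermediates below are computed at full precision and shown rounded to 5 d.p.)
v1: (-2,-3.5) → rotate → (1.39307,3.78277) → ×s → (2.82677,7.67587) → (2.83,7.68)
v2: (1.5,-5) → rotate → (-2.30694,4.68274) → ×s → (-4.68116,9.50206) → (-4.68,9.50)
v3: (2.5,0) → rotate → (-2.46551,-0.41381) → ×s → (-5.00294,-0.83970) → (-5.00,-0.84)
v4: (-1.5,-0.5) → rotate → (1.39655,0.74139) → ×s → (2.83382,1.50441) → (2.83,1.50)

Cross-section at z=4.75: (2.83,7.68) (-4.68,9.50) (-5.00,-0.84) (2.83,1.50)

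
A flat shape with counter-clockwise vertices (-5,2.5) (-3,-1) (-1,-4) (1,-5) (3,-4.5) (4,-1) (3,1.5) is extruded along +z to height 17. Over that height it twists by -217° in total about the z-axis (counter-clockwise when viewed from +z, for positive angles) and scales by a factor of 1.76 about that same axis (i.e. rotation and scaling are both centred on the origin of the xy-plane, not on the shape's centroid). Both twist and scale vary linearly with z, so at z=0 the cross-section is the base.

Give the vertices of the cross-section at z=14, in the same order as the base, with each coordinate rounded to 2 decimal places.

t = z/height = 14/17 = 0.823529
s = 1 + (scale-1)·z/height = 1 + (1.76-1)·14/17 = 1.625882
θ = twist·z/height = -217°·14/17 = -178.7059° = -3.119006 rad
cos θ = -0.999745, sin θ = -0.022585 (intermediates below are computed at full precision and shown rounded to 5 d.p.)
v1: (-5,2.5) → rotate → (5.05519,-2.38644) → ×s → (8.21914,-3.88007) → (8.22,-3.88)
v2: (-3,-1) → rotate → (2.97665,1.06750) → ×s → (4.83968,1.73563) → (4.84,1.74)
v3: (-1,-4) → rotate → (0.90941,4.02156) → ×s → (1.47859,6.53859) → (1.48,6.54)
v4: (1,-5) → rotate → (-1.11267,4.97614) → ×s → (-1.80907,8.09062) → (-1.81,8.09)
v5: (3,-4.5) → rotate → (-3.10087,4.43110) → ×s → (-5.04164,7.20444) → (-5.04,7.20)
v6: (4,-1) → rotate → (-4.02156,0.90941) → ×s → (-6.53859,1.47859) → (-6.54,1.48)
v7: (3,1.5) → rotate → (-2.96536,-1.56737) → ×s → (-4.82132,-2.54836) → (-4.82,-2.55)

Cross-section at z=14: (8.22,-3.88) (4.84,1.74) (1.48,6.54) (-1.81,8.09) (-5.04,7.20) (-6.54,1.48) (-4.82,-2.55)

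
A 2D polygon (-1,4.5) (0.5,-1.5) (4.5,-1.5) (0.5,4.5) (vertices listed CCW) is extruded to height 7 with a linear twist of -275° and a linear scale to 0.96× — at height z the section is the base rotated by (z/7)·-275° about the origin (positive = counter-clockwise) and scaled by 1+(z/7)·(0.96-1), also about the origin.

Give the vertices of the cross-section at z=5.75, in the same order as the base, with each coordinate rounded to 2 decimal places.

Cross-section at z=5.75: (-2.45,-3.72) (0.71,1.36) (-1.99,4.13) (-3.46,-2.68)

t = z/height = 5.75/7 = 0.821429
s = 1 + (scale-1)·z/height = 1 + (0.96-1)·5.75/7 = 0.967143
θ = twist·z/height = -275°·5.75/7 = -225.8929° = -3.942574 rad
cos θ = -0.696002, sin θ = 0.718040 (intermediates below are computed at full precision and shown rounded to 5 d.p.)
v1: (-1,4.5) → rotate → (-2.53518,-3.85005) → ×s → (-2.45188,-3.72355) → (-2.45,-3.72)
v2: (0.5,-1.5) → rotate → (0.72906,1.40302) → ×s → (0.70510,1.35692) → (0.71,1.36)
v3: (4.5,-1.5) → rotate → (-2.05495,4.27518) → ×s → (-1.98743,4.13471) → (-1.99,4.13)
v4: (0.5,4.5) → rotate → (-3.57918,-2.77299) → ×s → (-3.46158,-2.68188) → (-3.46,-2.68)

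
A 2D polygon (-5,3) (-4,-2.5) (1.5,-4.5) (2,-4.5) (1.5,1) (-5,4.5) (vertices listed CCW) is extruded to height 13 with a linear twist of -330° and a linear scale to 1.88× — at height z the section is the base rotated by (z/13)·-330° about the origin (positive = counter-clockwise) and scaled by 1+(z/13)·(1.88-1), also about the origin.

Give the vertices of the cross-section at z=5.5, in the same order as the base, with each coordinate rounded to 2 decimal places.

Cross-section at z=5.5: (7.89,1.31) (1.96,6.17) (-5.57,3.37) (-6.09,2.93) (-0.68,-2.38) (9.23,-0.26)

t = z/height = 5.5/13 = 0.423077
s = 1 + (scale-1)·z/height = 1 + (1.88-1)·5.5/13 = 1.372308
θ = twist·z/height = -330°·5.5/13 = -139.6154° = -2.436748 rad
cos θ = -0.761712, sin θ = -0.647915 (intermediates below are computed at full precision and shown rounded to 5 d.p.)
v1: (-5,3) → rotate → (5.75231,0.95444) → ×s → (7.89394,1.30979) → (7.89,1.31)
v2: (-4,-2.5) → rotate → (1.42706,4.49594) → ×s → (1.95837,6.16982) → (1.96,6.17)
v3: (1.5,-4.5) → rotate → (-4.05819,2.45583) → ×s → (-5.56908,3.37016) → (-5.57,3.37)
v4: (2,-4.5) → rotate → (-4.43904,2.13187) → ×s → (-6.09173,2.92559) → (-6.09,2.93)
v5: (1.5,1) → rotate → (-0.49465,-1.73359) → ×s → (-0.67882,-2.37901) → (-0.68,-2.38)
v6: (-5,4.5) → rotate → (6.72418,-0.18813) → ×s → (9.22765,-0.25817) → (9.23,-0.26)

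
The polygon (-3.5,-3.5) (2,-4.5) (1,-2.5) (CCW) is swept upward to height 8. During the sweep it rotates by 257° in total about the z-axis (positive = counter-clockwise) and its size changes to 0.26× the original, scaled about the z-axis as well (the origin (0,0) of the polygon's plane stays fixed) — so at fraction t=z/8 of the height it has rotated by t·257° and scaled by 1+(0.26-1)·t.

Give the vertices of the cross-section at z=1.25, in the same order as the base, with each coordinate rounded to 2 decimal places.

t = z/height = 1.25/8 = 0.15625
s = 1 + (scale-1)·z/height = 1 + (0.26-1)·1.25/8 = 0.884375
θ = twist·z/height = 257°·1.25/8 = 40.1563° = 0.700859 rad
cos θ = 0.764289, sin θ = 0.644874 (intermediates below are computed at full precision and shown rounded to 5 d.p.)
v1: (-3.5,-3.5) → rotate → (-0.41795,-4.93207) → ×s → (-0.36962,-4.36180) → (-0.37,-4.36)
v2: (2,-4.5) → rotate → (4.43051,-2.14955) → ×s → (3.91823,-1.90101) → (3.92,-1.90)
v3: (1,-2.5) → rotate → (2.37647,-1.26585) → ×s → (2.10169,-1.11948) → (2.10,-1.12)

Cross-section at z=1.25: (-0.37,-4.36) (3.92,-1.90) (2.10,-1.12)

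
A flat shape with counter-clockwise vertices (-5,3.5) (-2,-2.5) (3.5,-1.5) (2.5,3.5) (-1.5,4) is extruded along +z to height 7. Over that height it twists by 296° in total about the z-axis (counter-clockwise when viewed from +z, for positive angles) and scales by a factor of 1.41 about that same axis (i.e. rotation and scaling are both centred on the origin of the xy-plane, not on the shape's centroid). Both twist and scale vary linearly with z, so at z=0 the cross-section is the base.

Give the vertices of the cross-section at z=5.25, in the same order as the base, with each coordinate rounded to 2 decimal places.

t = z/height = 5.25/7 = 0.75
s = 1 + (scale-1)·z/height = 1 + (1.41-1)·5.25/7 = 1.307500
θ = twist·z/height = 296°·5.25/7 = 222.0000° = 3.874631 rad
cos θ = -0.743145, sin θ = -0.669131 (intermediates below are computed at full precision and shown rounded to 5 d.p.)
v1: (-5,3.5) → rotate → (6.05768,0.74465) → ×s → (7.92042,0.97362) → (7.92,0.97)
v2: (-2,-2.5) → rotate → (-0.18654,3.19612) → ×s → (-0.24390,4.17893) → (-0.24,4.18)
v3: (3.5,-1.5) → rotate → (-3.60470,-1.22724) → ×s → (-4.71315,-1.60462) → (-4.71,-1.60)
v4: (2.5,3.5) → rotate → (0.48410,-4.27383) → ×s → (0.63295,-5.58804) → (0.63,-5.59)
v5: (-1.5,4) → rotate → (3.79124,-1.96888) → ×s → (4.95705,-2.57432) → (4.96,-2.57)

Cross-section at z=5.25: (7.92,0.97) (-0.24,4.18) (-4.71,-1.60) (0.63,-5.59) (4.96,-2.57)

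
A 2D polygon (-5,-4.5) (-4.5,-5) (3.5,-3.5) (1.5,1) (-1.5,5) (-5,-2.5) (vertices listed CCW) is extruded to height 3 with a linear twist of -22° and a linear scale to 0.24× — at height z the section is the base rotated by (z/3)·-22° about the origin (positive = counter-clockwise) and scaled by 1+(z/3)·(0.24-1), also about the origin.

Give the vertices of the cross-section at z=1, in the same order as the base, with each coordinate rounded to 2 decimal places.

Cross-section at z=1: (-4.13,-2.86) (-3.81,-3.27) (2.26,-2.93) (1.21,0.60) (-0.63,3.85) (-3.94,-1.37)

t = z/height = 1/3 = 0.333333
s = 1 + (scale-1)·z/height = 1 + (0.24-1)·1/3 = 0.746667
θ = twist·z/height = -22°·1/3 = -7.3333° = -0.127991 rad
cos θ = 0.991820, sin θ = -0.127642 (intermediates below are computed at full precision and shown rounded to 5 d.p.)
v1: (-5,-4.5) → rotate → (-5.53349,-3.82498) → ×s → (-4.13167,-2.85599) → (-4.13,-2.86)
v2: (-4.5,-5) → rotate → (-5.10140,-4.38471) → ×s → (-3.80905,-3.27392) → (-3.81,-3.27)
v3: (3.5,-3.5) → rotate → (3.02463,-3.91812) → ×s → (2.25839,-2.92553) → (2.26,-2.93)
v4: (1.5,1) → rotate → (1.61537,0.80036) → ×s → (1.20614,0.59760) → (1.21,0.60)
v5: (-1.5,5) → rotate → (-0.84952,5.15056) → ×s → (-0.63431,3.84575) → (-0.63,3.85)
v6: (-5,-2.5) → rotate → (-5.27821,-1.84134) → ×s → (-3.94106,-1.37487) → (-3.94,-1.37)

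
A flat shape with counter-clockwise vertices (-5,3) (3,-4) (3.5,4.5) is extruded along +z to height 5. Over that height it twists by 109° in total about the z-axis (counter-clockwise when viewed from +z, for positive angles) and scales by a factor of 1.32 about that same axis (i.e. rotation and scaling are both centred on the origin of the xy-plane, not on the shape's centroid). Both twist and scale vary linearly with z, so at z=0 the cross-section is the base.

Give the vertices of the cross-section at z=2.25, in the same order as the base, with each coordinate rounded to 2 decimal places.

Cross-section at z=2.25: (-6.34,-2.07) (5.71,-0.41) (-1.26,6.40)

t = z/height = 2.25/5 = 0.45
s = 1 + (scale-1)·z/height = 1 + (1.32-1)·2.25/5 = 1.144000
θ = twist·z/height = 109°·2.25/5 = 49.0500° = 0.856084 rad
cos θ = 0.655400, sin θ = 0.755282 (intermediates below are computed at full precision and shown rounded to 5 d.p.)
v1: (-5,3) → rotate → (-5.54285,-1.81021) → ×s → (-6.34102,-2.07088) → (-6.34,-2.07)
v2: (3,-4) → rotate → (4.98733,-0.35576) → ×s → (5.70550,-0.40698) → (5.71,-0.41)
v3: (3.5,4.5) → rotate → (-1.10487,5.59279) → ×s → (-1.26397,6.39815) → (-1.26,6.40)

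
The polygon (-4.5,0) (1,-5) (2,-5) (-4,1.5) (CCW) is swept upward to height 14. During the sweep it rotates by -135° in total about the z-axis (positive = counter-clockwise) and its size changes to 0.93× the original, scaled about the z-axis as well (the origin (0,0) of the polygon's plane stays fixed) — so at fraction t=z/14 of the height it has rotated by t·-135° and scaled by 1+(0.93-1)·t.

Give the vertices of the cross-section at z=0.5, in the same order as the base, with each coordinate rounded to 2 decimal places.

t = z/height = 0.5/14 = 0.0357143
s = 1 + (scale-1)·z/height = 1 + (0.93-1)·0.5/14 = 0.997500
θ = twist·z/height = -135°·0.5/14 = -4.8214° = -0.084150 rad
cos θ = 0.996461, sin θ = -0.084051 (intermediates below are computed at full precision and shown rounded to 5 d.p.)
v1: (-4.5,0) → rotate → (-4.48408,0.37823) → ×s → (-4.47287,0.37728) → (-4.47,0.38)
v2: (1,-5) → rotate → (0.57621,-5.06636) → ×s → (0.57477,-5.05369) → (0.57,-5.05)
v3: (2,-5) → rotate → (1.57267,-5.15041) → ×s → (1.56874,-5.13753) → (1.57,-5.14)
v4: (-4,1.5) → rotate → (-3.85977,1.83089) → ×s → (-3.85012,1.82632) → (-3.85,1.83)

Cross-section at z=0.5: (-4.47,0.38) (0.57,-5.05) (1.57,-5.14) (-3.85,1.83)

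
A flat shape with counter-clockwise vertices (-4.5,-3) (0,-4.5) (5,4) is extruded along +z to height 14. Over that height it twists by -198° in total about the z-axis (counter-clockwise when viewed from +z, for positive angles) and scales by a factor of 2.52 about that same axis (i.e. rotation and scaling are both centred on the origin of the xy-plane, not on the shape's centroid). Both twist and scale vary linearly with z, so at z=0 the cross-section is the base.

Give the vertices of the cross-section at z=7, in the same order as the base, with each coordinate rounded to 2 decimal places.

Cross-section at z=7: (-3.98,8.65) (-7.82,1.24) (5.58,-9.79)

t = z/height = 7/14 = 0.5
s = 1 + (scale-1)·z/height = 1 + (2.52-1)·7/14 = 1.760000
θ = twist·z/height = -198°·7/14 = -99.0000° = -1.727876 rad
cos θ = -0.156434, sin θ = -0.987688 (intermediates below are computed at full precision and shown rounded to 5 d.p.)
v1: (-4.5,-3) → rotate → (-2.25911,4.91390) → ×s → (-3.97603,8.64847) → (-3.98,8.65)
v2: (0,-4.5) → rotate → (-4.44460,0.70396) → ×s → (-7.82249,1.23896) → (-7.82,1.24)
v3: (5,4) → rotate → (3.16858,-5.56418) → ×s → (5.57670,-9.79296) → (5.58,-9.79)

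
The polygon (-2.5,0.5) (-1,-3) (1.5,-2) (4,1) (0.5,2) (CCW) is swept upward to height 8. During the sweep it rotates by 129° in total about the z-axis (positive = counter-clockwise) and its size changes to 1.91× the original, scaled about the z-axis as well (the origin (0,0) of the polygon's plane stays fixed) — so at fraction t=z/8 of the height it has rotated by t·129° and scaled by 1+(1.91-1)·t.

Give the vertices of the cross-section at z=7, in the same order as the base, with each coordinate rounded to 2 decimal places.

t = z/height = 7/8 = 0.875
s = 1 + (scale-1)·z/height = 1 + (1.91-1)·7/8 = 1.796250
θ = twist·z/height = 129°·7/8 = 112.8750° = 1.970040 rad
cos θ = -0.388722, sin θ = 0.921355 (intermediates below are computed at full precision and shown rounded to 5 d.p.)
v1: (-2.5,0.5) → rotate → (0.51113,-2.49775) → ×s → (0.91811,-4.48658) → (0.92,-4.49)
v2: (-1,-3) → rotate → (3.15279,0.24481) → ×s → (5.66319,0.43974) → (5.66,0.44)
v3: (1.5,-2) → rotate → (1.25963,2.15948) → ×s → (2.26261,3.87896) → (2.26,3.88)
v4: (4,1) → rotate → (-2.47624,3.29670) → ×s → (-4.44795,5.92169) → (-4.45,5.92)
v5: (0.5,2) → rotate → (-2.03707,-0.31677) → ×s → (-3.65909,-0.56899) → (-3.66,-0.57)

Cross-section at z=7: (0.92,-4.49) (5.66,0.44) (2.26,3.88) (-4.45,5.92) (-3.66,-0.57)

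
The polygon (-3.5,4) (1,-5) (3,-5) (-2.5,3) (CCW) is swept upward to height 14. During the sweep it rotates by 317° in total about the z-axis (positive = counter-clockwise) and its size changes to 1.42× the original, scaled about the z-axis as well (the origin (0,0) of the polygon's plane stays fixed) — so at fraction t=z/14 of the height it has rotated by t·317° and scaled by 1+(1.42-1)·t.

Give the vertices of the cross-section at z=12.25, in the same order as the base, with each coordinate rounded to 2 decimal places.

Cross-section at z=12.25: (4.81,5.45) (-6.61,-2.23) (-6.25,-4.95) (3.63,3.92)

t = z/height = 12.25/14 = 0.875
s = 1 + (scale-1)·z/height = 1 + (1.42-1)·12.25/14 = 1.367500
θ = twist·z/height = 317°·12.25/14 = 277.3750° = 4.841107 rad
cos θ = 0.128363, sin θ = -0.991727 (intermediates below are computed at full precision and shown rounded to 5 d.p.)
v1: (-3.5,4) → rotate → (3.51764,3.98450) → ×s → (4.81037,5.44880) → (4.81,5.45)
v2: (1,-5) → rotate → (-4.83027,-1.63354) → ×s → (-6.60540,-2.23387) → (-6.61,-2.23)
v3: (3,-5) → rotate → (-4.57355,-3.61700) → ×s → (-6.25433,-4.94624) → (-6.25,-4.95)
v4: (-2.5,3) → rotate → (2.65427,2.86441) → ×s → (3.62972,3.91708) → (3.63,3.92)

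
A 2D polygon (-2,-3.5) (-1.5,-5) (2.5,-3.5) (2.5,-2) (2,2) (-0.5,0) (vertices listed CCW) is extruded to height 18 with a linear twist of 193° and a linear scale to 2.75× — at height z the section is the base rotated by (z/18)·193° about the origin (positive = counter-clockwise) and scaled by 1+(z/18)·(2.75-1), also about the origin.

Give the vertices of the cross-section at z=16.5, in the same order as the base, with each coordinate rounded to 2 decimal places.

Cross-section at z=16.5: (5.69,8.82) (4.60,12.79) (-6.01,9.45) (-6.22,5.55) (-5.48,-4.92) (1.30,-0.07)

t = z/height = 16.5/18 = 0.916667
s = 1 + (scale-1)·z/height = 1 + (2.75-1)·16.5/18 = 2.604167
θ = twist·z/height = 193°·16.5/18 = 176.9167° = 3.087778 rad
cos θ = -0.998552, sin θ = 0.053788 (intermediates below are computed at full precision and shown rounded to 5 d.p.)
v1: (-2,-3.5) → rotate → (2.18536,3.38736) → ×s → (5.69105,8.82124) → (5.69,8.82)
v2: (-1.5,-5) → rotate → (1.76677,4.91208) → ×s → (4.60096,12.79187) → (4.60,12.79)
v3: (2.5,-3.5) → rotate → (-2.30812,3.62940) → ×s → (-6.01073,9.45157) → (-6.01,9.45)
v4: (2.5,-2) → rotate → (-2.38880,2.13158) → ×s → (-6.22084,5.55098) → (-6.22,5.55)
v5: (2,2) → rotate → (-2.10468,-1.88953) → ×s → (-5.48094,-4.92065) → (-5.48,-4.92)
v6: (-0.5,0) → rotate → (0.49928,-0.02689) → ×s → (1.30020,-0.07004) → (1.30,-0.07)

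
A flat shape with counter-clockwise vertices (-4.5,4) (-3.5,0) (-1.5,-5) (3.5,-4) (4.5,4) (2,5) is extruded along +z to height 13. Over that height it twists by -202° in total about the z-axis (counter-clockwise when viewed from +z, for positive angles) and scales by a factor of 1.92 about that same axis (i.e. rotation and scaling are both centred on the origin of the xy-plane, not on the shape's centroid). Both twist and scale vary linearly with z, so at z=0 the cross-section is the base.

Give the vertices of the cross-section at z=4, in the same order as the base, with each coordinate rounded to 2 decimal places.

t = z/height = 4/13 = 0.307692
s = 1 + (scale-1)·z/height = 1 + (1.92-1)·4/13 = 1.283077
θ = twist·z/height = -202°·4/13 = -62.1538° = -1.084789 rad
cos θ = 0.467099, sin θ = -0.884205 (intermediates below are computed at full precision and shown rounded to 5 d.p.)
v1: (-4.5,4) → rotate → (1.43487,5.84732) → ×s → (1.84105,7.50256) → (1.84,7.50)
v2: (-3.5,0) → rotate → (-1.63485,3.09472) → ×s → (-2.09763,3.97076) → (-2.10,3.97)
v3: (-1.5,-5) → rotate → (-5.12167,-1.00919) → ×s → (-6.57150,-1.29487) → (-6.57,-1.29)
v4: (3.5,-4) → rotate → (-1.90197,-4.96311) → ×s → (-2.44038,-6.36806) → (-2.44,-6.37)
v5: (4.5,4) → rotate → (5.63877,-2.11053) → ×s → (7.23497,-2.70797) → (7.23,-2.71)
v6: (2,5) → rotate → (5.35522,0.56709) → ×s → (6.87116,0.72761) → (6.87,0.73)

Cross-section at z=4: (1.84,7.50) (-2.10,3.97) (-6.57,-1.29) (-2.44,-6.37) (7.23,-2.71) (6.87,0.73)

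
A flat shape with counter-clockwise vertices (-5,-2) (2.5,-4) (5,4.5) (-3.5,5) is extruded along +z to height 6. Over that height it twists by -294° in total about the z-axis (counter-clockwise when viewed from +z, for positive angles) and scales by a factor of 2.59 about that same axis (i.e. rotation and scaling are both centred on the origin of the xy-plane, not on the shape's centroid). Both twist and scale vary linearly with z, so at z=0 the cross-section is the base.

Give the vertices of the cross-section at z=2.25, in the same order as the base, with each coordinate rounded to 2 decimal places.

t = z/height = 2.25/6 = 0.375
s = 1 + (scale-1)·z/height = 1 + (2.59-1)·2.25/6 = 1.596250
θ = twist·z/height = -294°·2.25/6 = -110.2500° = -1.924226 rad
cos θ = -0.346117, sin θ = -0.938191 (intermediates below are computed at full precision and shown rounded to 5 d.p.)
v1: (-5,-2) → rotate → (-0.14580,5.38319) → ×s → (-0.23273,8.59292) → (-0.23,8.59)
v2: (2.5,-4) → rotate → (-4.61806,-0.96101) → ×s → (-7.37158,-1.53401) → (-7.37,-1.53)
v3: (5,4.5) → rotate → (2.49128,-6.24848) → ×s → (3.97670,-9.97414) → (3.98,-9.97)
v4: (-3.5,5) → rotate → (5.90237,1.55308) → ×s → (9.42165,2.47911) → (9.42,2.48)

Cross-section at z=2.25: (-0.23,8.59) (-7.37,-1.53) (3.98,-9.97) (9.42,2.48)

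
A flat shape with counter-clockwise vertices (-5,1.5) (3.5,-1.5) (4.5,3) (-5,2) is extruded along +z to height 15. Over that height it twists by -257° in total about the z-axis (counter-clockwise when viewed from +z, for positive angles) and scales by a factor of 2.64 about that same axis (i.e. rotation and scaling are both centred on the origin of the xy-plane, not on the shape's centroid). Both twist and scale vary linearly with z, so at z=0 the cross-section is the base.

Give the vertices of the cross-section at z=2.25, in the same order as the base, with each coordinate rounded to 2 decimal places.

t = z/height = 2.25/15 = 0.15
s = 1 + (scale-1)·z/height = 1 + (2.64-1)·2.25/15 = 1.246000
θ = twist·z/height = -257°·2.25/15 = -38.5500° = -0.672824 rad
cos θ = 0.782065, sin θ = -0.623197 (intermediates below are computed at full precision and shown rounded to 5 d.p.)
v1: (-5,1.5) → rotate → (-2.97553,4.28908) → ×s → (-3.70751,5.34420) → (-3.71,5.34)
v2: (3.5,-1.5) → rotate → (1.80243,-3.35429) → ×s → (2.24583,-4.17944) → (2.25,-4.18)
v3: (4.5,3) → rotate → (5.38888,-0.45819) → ×s → (6.71455,-0.57091) → (6.71,-0.57)
v4: (-5,2) → rotate → (-2.66393,4.68012) → ×s → (-3.31925,5.83142) → (-3.32,5.83)

Cross-section at z=2.25: (-3.71,5.34) (2.25,-4.18) (6.71,-0.57) (-3.32,5.83)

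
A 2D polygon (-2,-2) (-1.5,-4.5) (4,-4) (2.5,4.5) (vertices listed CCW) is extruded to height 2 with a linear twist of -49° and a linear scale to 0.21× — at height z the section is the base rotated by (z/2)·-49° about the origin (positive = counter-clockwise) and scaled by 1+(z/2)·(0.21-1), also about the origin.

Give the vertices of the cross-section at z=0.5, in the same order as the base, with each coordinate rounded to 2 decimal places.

Cross-section at z=0.5: (-1.91,-1.23) (-1.94,-3.27) (2.46,-3.82) (2.73,3.10)

t = z/height = 0.5/2 = 0.25
s = 1 + (scale-1)·z/height = 1 + (0.21-1)·0.5/2 = 0.802500
θ = twist·z/height = -49°·0.5/2 = -12.2500° = -0.213803 rad
cos θ = 0.977231, sin θ = -0.212178 (intermediates below are computed at full precision and shown rounded to 5 d.p.)
v1: (-2,-2) → rotate → (-2.37882,-1.53011) → ×s → (-1.90900,-1.22791) → (-1.91,-1.23)
v2: (-1.5,-4.5) → rotate → (-2.42065,-4.07927) → ×s → (-1.94257,-3.27362) → (-1.94,-3.27)
v3: (4,-4) → rotate → (3.06021,-4.75764) → ×s → (2.45582,-3.81800) → (2.46,-3.82)
v4: (2.5,4.5) → rotate → (3.39788,3.86710) → ×s → (2.72680,3.10334) → (2.73,3.10)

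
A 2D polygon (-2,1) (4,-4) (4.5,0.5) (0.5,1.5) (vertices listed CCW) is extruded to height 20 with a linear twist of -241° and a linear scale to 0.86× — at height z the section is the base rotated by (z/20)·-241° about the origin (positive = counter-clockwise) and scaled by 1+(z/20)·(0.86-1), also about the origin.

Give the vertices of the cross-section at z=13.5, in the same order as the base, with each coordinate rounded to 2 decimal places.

Cross-section at z=13.5: (2.00,-0.33) (-4.54,2.38) (-3.76,-1.65) (-0.03,-1.43)

t = z/height = 13.5/20 = 0.675
s = 1 + (scale-1)·z/height = 1 + (0.86-1)·13.5/20 = 0.905500
θ = twist·z/height = -241°·13.5/20 = -162.6750° = -2.839214 rad
cos θ = -0.954631, sin θ = -0.297791 (intermediates below are computed at full precision and shown rounded to 5 d.p.)
v1: (-2,1) → rotate → (2.20705,-0.35905) → ×s → (1.99849,-0.32512) → (2.00,-0.33)
v2: (4,-4) → rotate → (-5.00969,2.62736) → ×s → (-4.53627,2.37907) → (-4.54,2.38)
v3: (4.5,0.5) → rotate → (-4.14694,-1.81738) → ×s → (-3.75506,-1.64563) → (-3.76,-1.65)
v4: (0.5,1.5) → rotate → (-0.03063,-1.58084) → ×s → (-0.02773,-1.43145) → (-0.03,-1.43)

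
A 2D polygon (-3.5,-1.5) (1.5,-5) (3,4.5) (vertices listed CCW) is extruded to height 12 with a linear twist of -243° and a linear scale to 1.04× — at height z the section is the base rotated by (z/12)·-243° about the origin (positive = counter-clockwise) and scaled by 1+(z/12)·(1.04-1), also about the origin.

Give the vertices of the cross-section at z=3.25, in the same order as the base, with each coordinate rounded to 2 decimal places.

t = z/height = 3.25/12 = 0.270833
s = 1 + (scale-1)·z/height = 1 + (1.04-1)·3.25/12 = 1.010833
θ = twist·z/height = -243°·3.25/12 = -65.8125° = -1.148645 rad
cos θ = 0.409724, sin θ = -0.912210 (intermediates below are computed at full precision and shown rounded to 5 d.p.)
v1: (-3.5,-1.5) → rotate → (-2.80235,2.57815) → ×s → (-2.83271,2.60608) → (-2.83,2.61)
v2: (1.5,-5) → rotate → (-3.94646,-3.41693) → ×s → (-3.98921,-3.45395) → (-3.99,-3.45)
v3: (3,4.5) → rotate → (5.33411,-0.89287) → ×s → (5.39190,-0.90254) → (5.39,-0.90)

Cross-section at z=3.25: (-2.83,2.61) (-3.99,-3.45) (5.39,-0.90)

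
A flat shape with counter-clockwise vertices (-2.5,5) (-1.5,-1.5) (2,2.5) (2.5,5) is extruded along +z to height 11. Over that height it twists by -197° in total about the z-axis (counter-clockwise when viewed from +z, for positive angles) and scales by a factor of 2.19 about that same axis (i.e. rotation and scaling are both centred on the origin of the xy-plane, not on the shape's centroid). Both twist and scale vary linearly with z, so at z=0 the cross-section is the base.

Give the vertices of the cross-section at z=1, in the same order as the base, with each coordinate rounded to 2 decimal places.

t = z/height = 1/11 = 0.0909091
s = 1 + (scale-1)·z/height = 1 + (2.19-1)·1/11 = 1.108182
θ = twist·z/height = -197°·1/11 = -17.9091° = -0.312573 rad
cos θ = 0.951546, sin θ = -0.307508 (intermediates below are computed at full precision and shown rounded to 5 d.p.)
v1: (-2.5,5) → rotate → (-0.84133,5.52650) → ×s → (-0.93234,6.12436) → (-0.93,6.12)
v2: (-1.5,-1.5) → rotate → (-1.88858,-0.96606) → ×s → (-2.09289,-1.07057) → (-2.09,-1.07)
v3: (2,2.5) → rotate → (2.67186,1.76385) → ×s → (2.96091,1.95467) → (2.96,1.95)
v4: (2.5,5) → rotate → (3.91640,3.98896) → ×s → (4.34009,4.42049) → (4.34,4.42)

Cross-section at z=1: (-0.93,6.12) (-2.09,-1.07) (2.96,1.95) (4.34,4.42)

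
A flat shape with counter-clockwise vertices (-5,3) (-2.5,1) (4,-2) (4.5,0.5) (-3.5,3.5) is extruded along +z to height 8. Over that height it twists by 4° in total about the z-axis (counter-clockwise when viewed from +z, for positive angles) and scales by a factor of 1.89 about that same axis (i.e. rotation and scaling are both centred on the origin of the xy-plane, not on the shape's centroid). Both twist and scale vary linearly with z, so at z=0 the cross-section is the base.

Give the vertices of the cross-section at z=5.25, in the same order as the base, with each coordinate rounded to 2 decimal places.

Cross-section at z=5.25: (-8.13,4.38) (-4.03,1.40) (6.47,-2.87) (7.08,1.12) (-5.79,5.28)

t = z/height = 5.25/8 = 0.65625
s = 1 + (scale-1)·z/height = 1 + (1.89-1)·5.25/8 = 1.584063
θ = twist·z/height = 4°·5.25/8 = 2.6250° = 0.045815 rad
cos θ = 0.998951, sin θ = 0.045799 (intermediates below are computed at full precision and shown rounded to 5 d.p.)
v1: (-5,3) → rotate → (-5.13215,2.76786) → ×s → (-8.12965,4.38446) → (-8.13,4.38)
v2: (-2.5,1) → rotate → (-2.54318,0.88445) → ×s → (-4.02855,1.40103) → (-4.03,1.40)
v3: (4,-2) → rotate → (4.08740,-1.81471) → ×s → (6.47470,-2.87461) → (6.47,-2.87)
v4: (4.5,0.5) → rotate → (4.47238,0.70557) → ×s → (7.08453,1.11767) → (7.08,1.12)
v5: (-3.5,3.5) → rotate → (-3.65662,3.33603) → ×s → (-5.79232,5.28448) → (-5.79,5.28)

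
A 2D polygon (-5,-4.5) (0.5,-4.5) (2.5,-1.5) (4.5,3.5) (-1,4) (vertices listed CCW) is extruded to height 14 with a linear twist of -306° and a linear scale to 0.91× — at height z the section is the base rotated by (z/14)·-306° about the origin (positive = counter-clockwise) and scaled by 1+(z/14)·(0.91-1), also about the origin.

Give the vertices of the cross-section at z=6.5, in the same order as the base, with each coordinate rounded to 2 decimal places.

Cross-section at z=6.5: (1.13,6.35) (-3.03,3.11) (-2.77,-0.34) (-1.34,-5.30) (3.11,-2.43)

t = z/height = 6.5/14 = 0.464286
s = 1 + (scale-1)·z/height = 1 + (0.91-1)·6.5/14 = 0.958214
θ = twist·z/height = -306°·6.5/14 = -142.0714° = -2.479614 rad
cos θ = -0.788778, sin θ = -0.614679 (intermediates below are computed at full precision and shown rounded to 5 d.p.)
v1: (-5,-4.5) → rotate → (1.17783,6.62289) → ×s → (1.12862,6.34615) → (1.13,6.35)
v2: (0.5,-4.5) → rotate → (-3.16044,3.24216) → ×s → (-3.02838,3.10668) → (-3.03,3.11)
v3: (2.5,-1.5) → rotate → (-2.89396,-0.35353) → ×s → (-2.77304,-0.33876) → (-2.77,-0.34)
v4: (4.5,3.5) → rotate → (-1.39812,-5.52678) → ×s → (-1.33970,-5.29584) → (-1.34,-5.30)
v5: (-1,4) → rotate → (3.24749,-2.54043) → ×s → (3.11179,-2.43428) → (3.11,-2.43)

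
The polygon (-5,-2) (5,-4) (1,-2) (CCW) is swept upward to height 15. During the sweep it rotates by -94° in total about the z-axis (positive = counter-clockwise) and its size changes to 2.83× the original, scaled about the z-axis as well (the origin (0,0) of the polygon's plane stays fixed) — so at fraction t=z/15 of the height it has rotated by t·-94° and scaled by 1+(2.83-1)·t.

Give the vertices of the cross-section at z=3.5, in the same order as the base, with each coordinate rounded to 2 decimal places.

Cross-section at z=3.5: (-7.68,0.02) (4.49,-7.96) (0.26,-3.18)

t = z/height = 3.5/15 = 0.233333
s = 1 + (scale-1)·z/height = 1 + (2.83-1)·3.5/15 = 1.427000
θ = twist·z/height = -94°·3.5/15 = -21.9333° = -0.382809 rad
cos θ = 0.927619, sin θ = -0.373528 (intermediates below are computed at full precision and shown rounded to 5 d.p.)
v1: (-5,-2) → rotate → (-5.38515,0.01240) → ×s → (-7.68461,0.01769) → (-7.68,0.02)
v2: (5,-4) → rotate → (3.14399,-5.57811) → ×s → (4.48647,-7.95997) → (4.49,-7.96)
v3: (1,-2) → rotate → (0.18056,-2.22877) → ×s → (0.25766,-3.18045) → (0.26,-3.18)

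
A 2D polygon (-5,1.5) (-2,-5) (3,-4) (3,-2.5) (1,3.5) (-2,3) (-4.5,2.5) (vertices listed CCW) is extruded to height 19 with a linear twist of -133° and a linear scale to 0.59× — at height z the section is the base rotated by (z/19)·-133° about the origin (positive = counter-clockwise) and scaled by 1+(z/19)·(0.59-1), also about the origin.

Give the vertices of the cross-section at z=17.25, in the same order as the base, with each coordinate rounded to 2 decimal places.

Cross-section at z=17.25: (2.41,2.22) (-2.06,2.68) (-3.12,-0.33) (-2.31,-0.82) (1.57,-1.66) (2.26,0.12) (2.79,1.63)

t = z/height = 17.25/19 = 0.907895
s = 1 + (scale-1)·z/height = 1 + (0.59-1)·17.25/19 = 0.627763
θ = twist·z/height = -133°·17.25/19 = -120.7500° = -2.107485 rad
cos θ = -0.511293, sin θ = -0.859406 (intermediates below are computed at full precision and shown rounded to 5 d.p.)
v1: (-5,1.5) → rotate → (3.84558,3.53009) → ×s → (2.41411,2.21606) → (2.41,2.22)
v2: (-2,-5) → rotate → (-3.27445,4.27528) → ×s → (-2.05558,2.68386) → (-2.06,2.68)
v3: (3,-4) → rotate → (-4.97150,-0.53305) → ×s → (-3.12093,-0.33463) → (-3.12,-0.33)
v4: (3,-2.5) → rotate → (-3.68240,-1.29999) → ×s → (-2.31167,-0.81608) → (-2.31,-0.82)
v5: (1,3.5) → rotate → (2.49663,-2.64893) → ×s → (1.56729,-1.66290) → (1.57,-1.66)
v6: (-2,3) → rotate → (3.60081,0.18493) → ×s → (2.26045,0.11609) → (2.26,0.12)
v7: (-4.5,2.5) → rotate → (4.44933,2.58910) → ×s → (2.79313,1.62534) → (2.79,1.63)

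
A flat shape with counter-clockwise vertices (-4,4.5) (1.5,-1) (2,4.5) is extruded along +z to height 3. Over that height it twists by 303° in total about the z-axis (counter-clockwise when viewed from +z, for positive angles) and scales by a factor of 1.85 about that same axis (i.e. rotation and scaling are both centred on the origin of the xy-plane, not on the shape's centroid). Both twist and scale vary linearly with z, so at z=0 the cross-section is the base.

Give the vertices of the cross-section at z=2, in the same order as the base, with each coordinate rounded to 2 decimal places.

Cross-section at z=2: (8.45,-4.19) (-2.77,0.57) (-0.26,-7.71)

t = z/height = 2/3 = 0.666667
s = 1 + (scale-1)·z/height = 1 + (1.85-1)·2/3 = 1.566667
θ = twist·z/height = 303°·2/3 = 202.0000° = 3.525565 rad
cos θ = -0.927184, sin θ = -0.374607 (intermediates below are computed at full precision and shown rounded to 5 d.p.)
v1: (-4,4.5) → rotate → (5.39447,-2.67390) → ×s → (8.45133,-4.18911) → (8.45,-4.19)
v2: (1.5,-1) → rotate → (-1.76538,0.36527) → ×s → (-2.76577,0.57226) → (-2.77,0.57)
v3: (2,4.5) → rotate → (-0.16864,-4.92154) → ×s → (-0.26420,-7.71041) → (-0.26,-7.71)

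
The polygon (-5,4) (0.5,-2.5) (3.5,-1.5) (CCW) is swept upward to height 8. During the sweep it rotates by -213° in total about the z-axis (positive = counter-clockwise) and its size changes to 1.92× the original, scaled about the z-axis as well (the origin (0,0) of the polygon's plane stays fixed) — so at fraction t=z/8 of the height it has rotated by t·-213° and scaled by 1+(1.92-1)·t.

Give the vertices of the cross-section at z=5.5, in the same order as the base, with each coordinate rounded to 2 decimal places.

Cross-section at z=5.5: (10.41,-0.93) (-2.94,2.95) (-6.11,-1.12)

t = z/height = 5.5/8 = 0.6875
s = 1 + (scale-1)·z/height = 1 + (1.92-1)·5.5/8 = 1.632500
θ = twist·z/height = -213°·5.5/8 = -146.4375° = -2.555817 rad
cos θ = -0.833283, sin θ = -0.552846 (intermediates below are computed at full precision and shown rounded to 5 d.p.)
v1: (-5,4) → rotate → (6.37780,-0.56890) → ×s → (10.41176,-0.92873) → (10.41,-0.93)
v2: (0.5,-2.5) → rotate → (-1.79876,1.80678) → ×s → (-2.93647,2.94958) → (-2.94,2.95)
v3: (3.5,-1.5) → rotate → (-3.74576,-0.68504) → ×s → (-6.11495,-1.11832) → (-6.11,-1.12)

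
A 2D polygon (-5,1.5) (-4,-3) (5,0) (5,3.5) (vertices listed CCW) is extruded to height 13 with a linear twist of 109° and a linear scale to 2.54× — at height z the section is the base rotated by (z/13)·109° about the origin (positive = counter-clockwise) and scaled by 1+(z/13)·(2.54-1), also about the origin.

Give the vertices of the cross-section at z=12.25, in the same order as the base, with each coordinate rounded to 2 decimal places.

Cross-section at z=12.25: (-0.89,-12.76) (9.33,-7.95) (-2.70,11.96) (-11.07,10.07)

t = z/height = 12.25/13 = 0.942308
s = 1 + (scale-1)·z/height = 1 + (2.54-1)·12.25/13 = 2.451154
θ = twist·z/height = 109°·12.25/13 = 102.7115° = 1.792655 rad
cos θ = -0.220043, sin θ = 0.975490 (intermediates below are computed at full precision and shown rounded to 5 d.p.)
v1: (-5,1.5) → rotate → (-0.36302,-5.20752) → ×s → (-0.88982,-12.76442) → (-0.89,-12.76)
v2: (-4,-3) → rotate → (3.80664,-3.24183) → ×s → (9.33066,-7.94623) → (9.33,-7.95)
v3: (5,0) → rotate → (-1.10021,4.87745) → ×s → (-2.69679,11.95538) → (-2.70,11.96)
v4: (5,3.5) → rotate → (-4.51443,4.10730) → ×s → (-11.06556,10.06763) → (-11.07,10.07)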